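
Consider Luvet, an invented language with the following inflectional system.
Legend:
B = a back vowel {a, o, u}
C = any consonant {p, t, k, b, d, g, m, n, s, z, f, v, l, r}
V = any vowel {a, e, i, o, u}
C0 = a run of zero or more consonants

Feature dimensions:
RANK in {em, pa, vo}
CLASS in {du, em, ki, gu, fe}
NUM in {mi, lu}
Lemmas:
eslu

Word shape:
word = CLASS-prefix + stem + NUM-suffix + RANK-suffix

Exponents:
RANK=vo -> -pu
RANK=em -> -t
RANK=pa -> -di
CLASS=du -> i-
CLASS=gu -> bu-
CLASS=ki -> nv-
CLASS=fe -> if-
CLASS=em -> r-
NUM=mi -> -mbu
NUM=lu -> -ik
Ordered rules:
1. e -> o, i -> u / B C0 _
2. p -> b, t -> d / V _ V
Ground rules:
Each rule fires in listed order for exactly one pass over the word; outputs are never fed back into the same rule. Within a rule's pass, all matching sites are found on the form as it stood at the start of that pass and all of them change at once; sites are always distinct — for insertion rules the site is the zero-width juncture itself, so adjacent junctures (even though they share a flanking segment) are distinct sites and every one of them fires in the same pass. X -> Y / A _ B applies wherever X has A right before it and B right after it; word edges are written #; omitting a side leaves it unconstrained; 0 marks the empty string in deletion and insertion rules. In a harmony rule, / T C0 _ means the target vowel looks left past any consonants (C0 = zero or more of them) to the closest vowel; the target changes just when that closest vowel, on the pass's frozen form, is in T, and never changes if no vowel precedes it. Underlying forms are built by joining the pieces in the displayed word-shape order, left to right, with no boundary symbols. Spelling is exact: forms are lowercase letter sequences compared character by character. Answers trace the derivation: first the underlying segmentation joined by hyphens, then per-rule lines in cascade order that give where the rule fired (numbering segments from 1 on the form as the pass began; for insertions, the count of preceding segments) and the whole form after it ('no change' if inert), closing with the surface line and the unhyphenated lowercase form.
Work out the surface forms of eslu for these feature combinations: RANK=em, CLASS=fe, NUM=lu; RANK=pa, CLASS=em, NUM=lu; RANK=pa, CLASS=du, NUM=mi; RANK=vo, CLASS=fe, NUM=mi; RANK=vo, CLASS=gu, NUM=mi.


cell RANK=em, CLASS=fe, NUM=lu:
underlying: if-eslu-ik-t
1. e -> o, i -> u / B C0 _: fires at position(s) 7: ifesluukt
2. p -> b, t -> d / V _ V: no change
surface: ifesluukt

cell RANK=pa, CLASS=em, NUM=lu:
underlying: r-eslu-ik-di
1. e -> o, i -> u / B C0 _: fires at position(s) 6: resluukdi
2. p -> b, t -> d / V _ V: no change
surface: resluukdi

cell RANK=pa, CLASS=du, NUM=mi:
underlying: i-eslu-mbu-di
1. e -> o, i -> u / B C0 _: fires at position(s) 10: ieslumbudu
2. p -> b, t -> d / V _ V: no change
surface: ieslumbudu

cell RANK=vo, CLASS=fe, NUM=mi:
underlying: if-eslu-mbu-pu
1. e -> o, i -> u / B C0 _: no change
2. p -> b, t -> d / V _ V: fires at position(s) 10: ifeslumbubu
surface: ifeslumbubu

cell RANK=vo, CLASS=gu, NUM=mi:
underlying: bu-eslu-mbu-pu
1. e -> o, i -> u / B C0 _: fires at position(s) 3: buoslumbupu
2. p -> b, t -> d / V _ V: fires at position(s) 10: buoslumbubu
surface: buoslumbubu


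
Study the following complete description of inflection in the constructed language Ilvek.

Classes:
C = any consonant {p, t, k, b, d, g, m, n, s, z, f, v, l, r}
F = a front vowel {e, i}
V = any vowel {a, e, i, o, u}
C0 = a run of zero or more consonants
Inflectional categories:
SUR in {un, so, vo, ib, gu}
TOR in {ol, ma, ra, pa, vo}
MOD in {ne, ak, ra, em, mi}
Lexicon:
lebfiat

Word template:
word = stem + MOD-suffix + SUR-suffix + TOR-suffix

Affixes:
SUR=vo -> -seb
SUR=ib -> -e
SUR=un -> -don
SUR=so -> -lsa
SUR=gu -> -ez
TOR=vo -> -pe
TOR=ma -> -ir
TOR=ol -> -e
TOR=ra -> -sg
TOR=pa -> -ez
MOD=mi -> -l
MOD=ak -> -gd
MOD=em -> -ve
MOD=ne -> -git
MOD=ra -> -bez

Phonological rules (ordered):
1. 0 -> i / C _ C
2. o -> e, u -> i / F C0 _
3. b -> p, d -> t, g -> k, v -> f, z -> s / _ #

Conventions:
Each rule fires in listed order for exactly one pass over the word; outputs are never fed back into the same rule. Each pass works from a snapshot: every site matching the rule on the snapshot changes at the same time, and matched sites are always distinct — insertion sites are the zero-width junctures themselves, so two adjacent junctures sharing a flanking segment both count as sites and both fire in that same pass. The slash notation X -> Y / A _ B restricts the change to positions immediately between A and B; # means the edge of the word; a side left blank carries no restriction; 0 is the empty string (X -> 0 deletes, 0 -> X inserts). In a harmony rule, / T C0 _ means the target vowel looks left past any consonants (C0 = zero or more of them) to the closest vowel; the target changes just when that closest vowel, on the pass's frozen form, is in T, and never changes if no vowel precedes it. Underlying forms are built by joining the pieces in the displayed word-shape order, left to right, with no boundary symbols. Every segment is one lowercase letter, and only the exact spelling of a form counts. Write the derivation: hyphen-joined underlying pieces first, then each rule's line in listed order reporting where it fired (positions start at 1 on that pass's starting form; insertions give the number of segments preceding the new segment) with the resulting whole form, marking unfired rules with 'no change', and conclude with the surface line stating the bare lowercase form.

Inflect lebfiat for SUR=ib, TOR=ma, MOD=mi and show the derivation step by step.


underlying: lebfiat-l-e-ir
1. 0 -> i / C _ C: inserts after position(s) 3, 7: lebifiatileir
2. o -> e, u -> i / F C0 _: no change
3. b -> p, d -> t, g -> k, v -> f, z -> s / _ #: no change
surface: lebifiatileir


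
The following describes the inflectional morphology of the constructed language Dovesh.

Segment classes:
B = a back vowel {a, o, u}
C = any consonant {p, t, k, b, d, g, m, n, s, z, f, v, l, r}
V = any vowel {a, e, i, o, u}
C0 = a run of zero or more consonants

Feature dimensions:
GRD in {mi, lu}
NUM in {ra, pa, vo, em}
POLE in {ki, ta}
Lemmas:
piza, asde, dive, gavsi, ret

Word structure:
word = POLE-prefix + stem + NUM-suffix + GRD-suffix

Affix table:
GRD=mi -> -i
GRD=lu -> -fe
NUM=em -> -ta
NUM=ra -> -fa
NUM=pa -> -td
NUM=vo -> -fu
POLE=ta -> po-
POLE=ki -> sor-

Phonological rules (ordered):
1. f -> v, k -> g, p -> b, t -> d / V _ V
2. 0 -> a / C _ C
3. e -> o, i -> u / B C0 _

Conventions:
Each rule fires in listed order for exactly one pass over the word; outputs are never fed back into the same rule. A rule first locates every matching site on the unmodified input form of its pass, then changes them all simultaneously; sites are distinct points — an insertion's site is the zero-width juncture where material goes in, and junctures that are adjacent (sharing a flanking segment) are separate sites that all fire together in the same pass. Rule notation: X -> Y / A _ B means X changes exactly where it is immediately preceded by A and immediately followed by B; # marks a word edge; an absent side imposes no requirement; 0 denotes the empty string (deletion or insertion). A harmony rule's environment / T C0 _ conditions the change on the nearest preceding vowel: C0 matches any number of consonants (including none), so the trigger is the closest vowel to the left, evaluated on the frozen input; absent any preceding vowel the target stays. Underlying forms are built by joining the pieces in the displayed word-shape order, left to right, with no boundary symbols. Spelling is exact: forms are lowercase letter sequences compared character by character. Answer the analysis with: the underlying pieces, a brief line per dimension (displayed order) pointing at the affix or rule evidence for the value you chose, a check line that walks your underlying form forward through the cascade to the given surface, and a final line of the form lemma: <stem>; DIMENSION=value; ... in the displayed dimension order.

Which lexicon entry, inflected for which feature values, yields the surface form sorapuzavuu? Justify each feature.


underlying: sor-piza-fu-i
GRD=mi - signalled by the affix -i
NUM=vo - signalled by the affix -fu
POLE=ki - signalled by the affix sor-
check: sorpizafui -> sorpizavui -> sorapizavui -> sorapuzavuu
lemma: piza; GRD=mi; NUM=vo; POLE=ki


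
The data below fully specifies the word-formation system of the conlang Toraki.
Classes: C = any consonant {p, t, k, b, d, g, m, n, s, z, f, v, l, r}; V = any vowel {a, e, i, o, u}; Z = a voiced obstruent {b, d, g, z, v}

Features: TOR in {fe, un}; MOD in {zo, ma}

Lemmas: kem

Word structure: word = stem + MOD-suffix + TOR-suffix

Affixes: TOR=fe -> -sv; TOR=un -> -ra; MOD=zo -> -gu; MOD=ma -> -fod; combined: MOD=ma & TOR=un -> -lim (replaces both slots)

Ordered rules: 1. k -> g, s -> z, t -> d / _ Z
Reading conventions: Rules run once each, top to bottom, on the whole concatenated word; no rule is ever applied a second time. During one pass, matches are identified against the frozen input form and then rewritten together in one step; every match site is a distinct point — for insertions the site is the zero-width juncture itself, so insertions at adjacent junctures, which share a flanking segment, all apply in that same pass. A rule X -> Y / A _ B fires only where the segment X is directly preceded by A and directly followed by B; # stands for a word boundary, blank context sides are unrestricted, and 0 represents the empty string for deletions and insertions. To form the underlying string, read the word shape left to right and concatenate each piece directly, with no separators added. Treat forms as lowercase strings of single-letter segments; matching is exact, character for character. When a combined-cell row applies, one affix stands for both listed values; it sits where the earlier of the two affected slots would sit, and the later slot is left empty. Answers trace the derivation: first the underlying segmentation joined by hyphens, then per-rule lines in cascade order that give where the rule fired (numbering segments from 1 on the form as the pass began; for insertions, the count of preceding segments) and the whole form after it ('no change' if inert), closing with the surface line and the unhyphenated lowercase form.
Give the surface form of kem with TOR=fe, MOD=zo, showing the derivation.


underlying: kem-gu-sv
1. k -> g, s -> z, t -> d / _ Z: fires at position(s) 6: kemguzv
surface: kemguzv


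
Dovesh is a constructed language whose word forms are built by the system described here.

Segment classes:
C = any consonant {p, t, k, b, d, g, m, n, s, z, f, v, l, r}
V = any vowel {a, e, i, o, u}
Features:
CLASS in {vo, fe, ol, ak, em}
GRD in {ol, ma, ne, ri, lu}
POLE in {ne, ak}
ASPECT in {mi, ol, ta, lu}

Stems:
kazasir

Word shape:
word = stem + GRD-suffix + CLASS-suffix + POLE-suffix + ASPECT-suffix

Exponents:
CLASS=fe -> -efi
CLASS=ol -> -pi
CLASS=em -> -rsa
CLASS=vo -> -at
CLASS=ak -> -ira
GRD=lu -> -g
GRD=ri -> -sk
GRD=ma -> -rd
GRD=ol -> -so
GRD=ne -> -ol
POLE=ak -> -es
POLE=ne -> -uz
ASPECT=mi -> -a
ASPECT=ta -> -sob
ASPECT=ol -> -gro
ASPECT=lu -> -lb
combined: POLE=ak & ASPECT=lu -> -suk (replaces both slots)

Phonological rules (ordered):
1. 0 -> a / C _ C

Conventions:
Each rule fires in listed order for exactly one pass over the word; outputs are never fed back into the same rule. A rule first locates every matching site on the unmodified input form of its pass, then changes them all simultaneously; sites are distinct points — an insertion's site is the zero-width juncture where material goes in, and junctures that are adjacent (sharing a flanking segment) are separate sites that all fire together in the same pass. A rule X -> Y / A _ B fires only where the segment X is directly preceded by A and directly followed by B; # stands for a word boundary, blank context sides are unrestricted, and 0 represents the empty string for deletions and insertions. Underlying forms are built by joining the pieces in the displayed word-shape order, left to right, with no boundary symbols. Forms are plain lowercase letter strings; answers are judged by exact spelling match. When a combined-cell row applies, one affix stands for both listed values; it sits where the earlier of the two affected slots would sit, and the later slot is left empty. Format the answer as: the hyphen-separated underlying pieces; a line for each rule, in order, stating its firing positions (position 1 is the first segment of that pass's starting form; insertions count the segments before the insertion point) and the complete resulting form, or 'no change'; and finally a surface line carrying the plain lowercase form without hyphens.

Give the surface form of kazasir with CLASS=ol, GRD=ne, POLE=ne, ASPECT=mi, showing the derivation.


underlying: kazasir-ol-pi-uz-a
1. 0 -> a / C _ C: inserts after position(s) 9: kazasirolapiuza
surface: kazasirolapiuza


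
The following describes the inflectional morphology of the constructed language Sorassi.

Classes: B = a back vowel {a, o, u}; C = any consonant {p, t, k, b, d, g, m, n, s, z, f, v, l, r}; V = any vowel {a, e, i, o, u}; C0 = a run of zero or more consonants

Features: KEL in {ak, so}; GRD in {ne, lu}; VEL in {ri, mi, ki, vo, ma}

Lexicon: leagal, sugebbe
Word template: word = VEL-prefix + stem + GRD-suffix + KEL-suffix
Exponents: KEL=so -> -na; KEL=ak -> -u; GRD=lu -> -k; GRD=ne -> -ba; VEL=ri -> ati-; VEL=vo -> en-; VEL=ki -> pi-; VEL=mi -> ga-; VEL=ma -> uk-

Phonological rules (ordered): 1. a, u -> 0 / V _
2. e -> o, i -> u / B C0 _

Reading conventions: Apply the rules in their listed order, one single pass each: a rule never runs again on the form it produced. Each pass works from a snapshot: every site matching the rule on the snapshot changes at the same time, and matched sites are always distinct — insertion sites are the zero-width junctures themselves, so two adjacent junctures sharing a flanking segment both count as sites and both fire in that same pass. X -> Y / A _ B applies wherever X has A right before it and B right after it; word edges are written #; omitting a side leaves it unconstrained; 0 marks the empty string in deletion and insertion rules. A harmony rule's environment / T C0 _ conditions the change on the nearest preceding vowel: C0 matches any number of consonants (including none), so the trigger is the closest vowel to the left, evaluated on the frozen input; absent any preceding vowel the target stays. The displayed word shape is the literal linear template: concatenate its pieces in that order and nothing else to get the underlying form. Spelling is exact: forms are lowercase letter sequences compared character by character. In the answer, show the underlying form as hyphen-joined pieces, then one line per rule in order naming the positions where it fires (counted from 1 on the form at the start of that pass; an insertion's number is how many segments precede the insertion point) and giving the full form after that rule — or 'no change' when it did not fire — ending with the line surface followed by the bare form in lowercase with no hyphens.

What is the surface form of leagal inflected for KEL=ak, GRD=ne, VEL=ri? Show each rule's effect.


underlying: ati-leagal-ba-u
1. a, u -> 0 / V _: fires at position(s) 6, 12: atilegalba
2. e -> o, i -> u / B C0 _: fires at position(s) 3: atulegalba
surface: atulegalba


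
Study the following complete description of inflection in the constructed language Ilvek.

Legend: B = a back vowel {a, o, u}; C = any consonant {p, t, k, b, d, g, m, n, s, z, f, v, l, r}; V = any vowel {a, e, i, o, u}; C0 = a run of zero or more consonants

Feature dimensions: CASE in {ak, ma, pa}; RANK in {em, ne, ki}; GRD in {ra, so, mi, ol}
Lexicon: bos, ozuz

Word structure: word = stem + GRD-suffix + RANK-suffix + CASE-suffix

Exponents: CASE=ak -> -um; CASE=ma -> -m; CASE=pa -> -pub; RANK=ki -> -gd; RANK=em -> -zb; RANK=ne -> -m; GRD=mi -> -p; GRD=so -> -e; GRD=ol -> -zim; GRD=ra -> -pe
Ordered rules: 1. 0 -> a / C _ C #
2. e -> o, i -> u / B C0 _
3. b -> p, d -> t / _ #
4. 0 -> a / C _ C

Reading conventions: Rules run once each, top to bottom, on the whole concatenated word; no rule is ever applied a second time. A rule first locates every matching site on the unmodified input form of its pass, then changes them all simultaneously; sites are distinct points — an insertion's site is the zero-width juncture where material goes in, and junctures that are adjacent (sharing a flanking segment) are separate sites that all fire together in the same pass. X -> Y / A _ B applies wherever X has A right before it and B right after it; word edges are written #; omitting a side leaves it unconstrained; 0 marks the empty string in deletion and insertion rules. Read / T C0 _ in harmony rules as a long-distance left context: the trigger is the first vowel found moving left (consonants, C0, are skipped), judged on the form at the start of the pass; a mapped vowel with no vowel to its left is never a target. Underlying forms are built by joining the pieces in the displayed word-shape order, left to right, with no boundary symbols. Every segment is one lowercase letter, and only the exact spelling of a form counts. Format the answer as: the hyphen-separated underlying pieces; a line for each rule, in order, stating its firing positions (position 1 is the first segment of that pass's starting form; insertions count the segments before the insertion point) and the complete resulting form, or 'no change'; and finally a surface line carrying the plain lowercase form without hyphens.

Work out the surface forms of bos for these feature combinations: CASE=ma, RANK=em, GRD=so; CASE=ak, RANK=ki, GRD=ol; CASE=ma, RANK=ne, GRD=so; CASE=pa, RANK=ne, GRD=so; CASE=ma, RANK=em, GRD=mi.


cell CASE=ma, RANK=em, GRD=so:
underlying: bos-e-zb-m
1. 0 -> a / C _ C #: inserts after position(s) 6: bosezbam
2. e -> o, i -> u / B C0 _: fires at position(s) 4: bosozbam
3. b -> p, d -> t / _ #: no change
4. 0 -> a / C _ C: inserts after position(s) 5: bosozabam
surface: bosozabam

cell CASE=ak, RANK=ki, GRD=ol:
underlying: bos-zim-gd-um
1. 0 -> a / C _ C #: no change
2. e -> o, i -> u / B C0 _: fires at position(s) 5: boszumgdum
3. b -> p, d -> t / _ #: no change
4. 0 -> a / C _ C: inserts after position(s) 3, 6, 7: bosazumagadum
surface: bosazumagadum

cell CASE=ma, RANK=ne, GRD=so:
underlying: bos-e-m-m
1. 0 -> a / C _ C #: inserts after position(s) 5: bosemam
2. e -> o, i -> u / B C0 _: fires at position(s) 4: bosomam
3. b -> p, d -> t / _ #: no change
4. 0 -> a / C _ C: no change
surface: bosomam

cell CASE=pa, RANK=ne, GRD=so:
underlying: bos-e-m-pub
1. 0 -> a / C _ C #: no change
2. e -> o, i -> u / B C0 _: fires at position(s) 4: bosompub
3. b -> p, d -> t / _ #: fires at position(s) 8: bosompup
4. 0 -> a / C _ C: inserts after position(s) 5: bosomapup
surface: bosomapup

cell CASE=ma, RANK=em, GRD=mi:
underlying: bos-p-zb-m
1. 0 -> a / C _ C #: inserts after position(s) 6: bospzbam
2. e -> o, i -> u / B C0 _: no change
3. b -> p, d -> t / _ #: no change
4. 0 -> a / C _ C: inserts after position(s) 3, 4, 5: bosapazabam
surface: bosapazabam


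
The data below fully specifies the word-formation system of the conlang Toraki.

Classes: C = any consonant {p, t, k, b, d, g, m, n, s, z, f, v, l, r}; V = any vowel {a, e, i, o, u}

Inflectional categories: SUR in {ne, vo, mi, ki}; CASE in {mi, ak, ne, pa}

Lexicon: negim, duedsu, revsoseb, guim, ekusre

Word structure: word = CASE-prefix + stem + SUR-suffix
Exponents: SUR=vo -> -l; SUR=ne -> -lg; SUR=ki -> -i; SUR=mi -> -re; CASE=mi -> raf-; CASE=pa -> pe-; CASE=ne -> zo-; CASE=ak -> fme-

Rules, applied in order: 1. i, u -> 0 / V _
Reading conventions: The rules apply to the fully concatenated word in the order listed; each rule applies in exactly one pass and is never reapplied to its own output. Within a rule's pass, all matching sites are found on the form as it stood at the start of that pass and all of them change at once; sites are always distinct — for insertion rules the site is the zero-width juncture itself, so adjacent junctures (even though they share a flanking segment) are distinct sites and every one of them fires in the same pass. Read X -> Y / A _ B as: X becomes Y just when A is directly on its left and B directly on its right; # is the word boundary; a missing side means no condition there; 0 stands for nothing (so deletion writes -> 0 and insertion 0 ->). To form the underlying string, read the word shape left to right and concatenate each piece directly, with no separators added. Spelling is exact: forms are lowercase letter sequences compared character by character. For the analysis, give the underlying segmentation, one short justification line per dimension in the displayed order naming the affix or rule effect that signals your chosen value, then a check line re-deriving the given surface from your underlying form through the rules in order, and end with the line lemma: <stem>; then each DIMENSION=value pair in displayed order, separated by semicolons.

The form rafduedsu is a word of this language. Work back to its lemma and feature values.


underlying: raf-duedsu-i
SUR=ki - signalled by the affix -i
CASE=mi - signalled by the affix raf-
check: rafduedsui -> rafduedsu
lemma: duedsu; SUR=ki; CASE=mi


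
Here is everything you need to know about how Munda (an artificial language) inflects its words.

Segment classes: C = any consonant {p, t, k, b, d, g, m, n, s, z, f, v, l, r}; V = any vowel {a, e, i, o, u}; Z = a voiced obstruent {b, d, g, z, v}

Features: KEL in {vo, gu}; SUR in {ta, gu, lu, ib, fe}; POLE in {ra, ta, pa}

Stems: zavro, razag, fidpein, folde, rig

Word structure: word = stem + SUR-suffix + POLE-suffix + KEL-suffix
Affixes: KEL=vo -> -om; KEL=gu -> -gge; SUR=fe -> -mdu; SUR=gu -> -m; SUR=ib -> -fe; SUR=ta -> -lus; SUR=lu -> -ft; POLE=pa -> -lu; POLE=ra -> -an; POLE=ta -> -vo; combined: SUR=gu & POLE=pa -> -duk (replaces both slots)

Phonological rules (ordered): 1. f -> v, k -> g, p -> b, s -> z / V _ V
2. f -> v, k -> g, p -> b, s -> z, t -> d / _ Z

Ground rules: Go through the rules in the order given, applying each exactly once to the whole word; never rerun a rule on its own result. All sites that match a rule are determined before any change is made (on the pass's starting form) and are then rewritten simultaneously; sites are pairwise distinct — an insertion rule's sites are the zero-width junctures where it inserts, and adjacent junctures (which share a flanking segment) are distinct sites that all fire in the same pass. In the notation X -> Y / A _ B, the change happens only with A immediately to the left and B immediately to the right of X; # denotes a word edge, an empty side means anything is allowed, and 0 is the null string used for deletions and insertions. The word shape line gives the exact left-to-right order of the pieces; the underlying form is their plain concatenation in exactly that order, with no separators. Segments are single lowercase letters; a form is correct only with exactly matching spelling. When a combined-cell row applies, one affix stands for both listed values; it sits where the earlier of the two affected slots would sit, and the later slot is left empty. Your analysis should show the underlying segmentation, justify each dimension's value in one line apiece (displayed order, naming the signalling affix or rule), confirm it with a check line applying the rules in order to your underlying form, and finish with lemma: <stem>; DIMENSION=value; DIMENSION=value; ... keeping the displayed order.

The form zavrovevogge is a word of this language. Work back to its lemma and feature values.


underlying: zavro-fe-vo-gge
KEL=gu - signalled by the affix -gge
SUR=ib - signalled by the affix -fe
POLE=ta - signalled by the affix -vo
check: zavrofevogge -> zavrovevogge -> zavrovevogge
lemma: zavro; KEL=gu; SUR=ib; POLE=ta


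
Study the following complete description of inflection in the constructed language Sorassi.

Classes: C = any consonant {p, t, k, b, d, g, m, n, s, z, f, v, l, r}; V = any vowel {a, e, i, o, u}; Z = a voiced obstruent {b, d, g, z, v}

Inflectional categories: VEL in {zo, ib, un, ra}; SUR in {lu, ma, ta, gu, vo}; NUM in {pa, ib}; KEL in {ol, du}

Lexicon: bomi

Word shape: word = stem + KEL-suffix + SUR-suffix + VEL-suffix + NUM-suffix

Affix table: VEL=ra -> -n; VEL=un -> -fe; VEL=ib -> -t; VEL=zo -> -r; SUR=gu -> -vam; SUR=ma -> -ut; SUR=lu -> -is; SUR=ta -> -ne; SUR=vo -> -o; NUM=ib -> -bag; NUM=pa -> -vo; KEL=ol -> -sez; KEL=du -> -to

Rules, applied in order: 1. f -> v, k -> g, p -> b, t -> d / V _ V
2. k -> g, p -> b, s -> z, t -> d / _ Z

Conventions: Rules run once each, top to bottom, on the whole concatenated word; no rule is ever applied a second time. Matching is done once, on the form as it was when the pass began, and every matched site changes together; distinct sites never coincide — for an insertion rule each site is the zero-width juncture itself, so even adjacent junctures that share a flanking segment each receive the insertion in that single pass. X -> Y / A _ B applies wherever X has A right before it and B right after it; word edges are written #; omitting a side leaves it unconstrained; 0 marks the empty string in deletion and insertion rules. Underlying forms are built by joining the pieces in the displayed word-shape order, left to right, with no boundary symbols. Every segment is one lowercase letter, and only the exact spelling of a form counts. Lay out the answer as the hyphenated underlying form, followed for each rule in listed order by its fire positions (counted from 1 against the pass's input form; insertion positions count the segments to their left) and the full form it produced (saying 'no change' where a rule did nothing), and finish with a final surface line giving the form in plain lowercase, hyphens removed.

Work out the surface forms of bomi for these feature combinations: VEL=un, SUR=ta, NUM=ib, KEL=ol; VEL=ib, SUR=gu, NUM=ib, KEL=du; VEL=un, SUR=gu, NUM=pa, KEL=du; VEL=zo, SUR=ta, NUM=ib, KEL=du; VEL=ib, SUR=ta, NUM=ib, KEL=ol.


cell VEL=un, SUR=ta, NUM=ib, KEL=ol:
underlying: bomi-sez-ne-fe-bag
1. f -> v, k -> g, p -> b, t -> d / V _ V: fires at position(s) 10: bomiseznevebag
2. k -> g, p -> b, s -> z, t -> d / _ Z: no change
surface: bomiseznevebag

cell VEL=ib, SUR=gu, NUM=ib, KEL=du:
underlying: bomi-to-vam-t-bag
1. f -> v, k -> g, p -> b, t -> d / V _ V: fires at position(s) 5: bomidovamtbag
2. k -> g, p -> b, s -> z, t -> d / _ Z: fires at position(s) 10: bomidovamdbag
surface: bomidovamdbag

cell VEL=un, SUR=gu, NUM=pa, KEL=du:
underlying: bomi-to-vam-fe-vo
1. f -> v, k -> g, p -> b, t -> d / V _ V: fires at position(s) 5: bomidovamfevo
2. k -> g, p -> b, s -> z, t -> d / _ Z: no change
surface: bomidovamfevo

cell VEL=zo, SUR=ta, NUM=ib, KEL=du:
underlying: bomi-to-ne-r-bag
1. f -> v, k -> g, p -> b, t -> d / V _ V: fires at position(s) 5: bomidonerbag
2. k -> g, p -> b, s -> z, t -> d / _ Z: no change
surface: bomidonerbag

cell VEL=ib, SUR=ta, NUM=ib, KEL=ol:
underlying: bomi-sez-ne-t-bag
1. f -> v, k -> g, p -> b, t -> d / V _ V: no change
2. k -> g, p -> b, s -> z, t -> d / _ Z: fires at position(s) 10: bomiseznedbag
surface: bomiseznedbag


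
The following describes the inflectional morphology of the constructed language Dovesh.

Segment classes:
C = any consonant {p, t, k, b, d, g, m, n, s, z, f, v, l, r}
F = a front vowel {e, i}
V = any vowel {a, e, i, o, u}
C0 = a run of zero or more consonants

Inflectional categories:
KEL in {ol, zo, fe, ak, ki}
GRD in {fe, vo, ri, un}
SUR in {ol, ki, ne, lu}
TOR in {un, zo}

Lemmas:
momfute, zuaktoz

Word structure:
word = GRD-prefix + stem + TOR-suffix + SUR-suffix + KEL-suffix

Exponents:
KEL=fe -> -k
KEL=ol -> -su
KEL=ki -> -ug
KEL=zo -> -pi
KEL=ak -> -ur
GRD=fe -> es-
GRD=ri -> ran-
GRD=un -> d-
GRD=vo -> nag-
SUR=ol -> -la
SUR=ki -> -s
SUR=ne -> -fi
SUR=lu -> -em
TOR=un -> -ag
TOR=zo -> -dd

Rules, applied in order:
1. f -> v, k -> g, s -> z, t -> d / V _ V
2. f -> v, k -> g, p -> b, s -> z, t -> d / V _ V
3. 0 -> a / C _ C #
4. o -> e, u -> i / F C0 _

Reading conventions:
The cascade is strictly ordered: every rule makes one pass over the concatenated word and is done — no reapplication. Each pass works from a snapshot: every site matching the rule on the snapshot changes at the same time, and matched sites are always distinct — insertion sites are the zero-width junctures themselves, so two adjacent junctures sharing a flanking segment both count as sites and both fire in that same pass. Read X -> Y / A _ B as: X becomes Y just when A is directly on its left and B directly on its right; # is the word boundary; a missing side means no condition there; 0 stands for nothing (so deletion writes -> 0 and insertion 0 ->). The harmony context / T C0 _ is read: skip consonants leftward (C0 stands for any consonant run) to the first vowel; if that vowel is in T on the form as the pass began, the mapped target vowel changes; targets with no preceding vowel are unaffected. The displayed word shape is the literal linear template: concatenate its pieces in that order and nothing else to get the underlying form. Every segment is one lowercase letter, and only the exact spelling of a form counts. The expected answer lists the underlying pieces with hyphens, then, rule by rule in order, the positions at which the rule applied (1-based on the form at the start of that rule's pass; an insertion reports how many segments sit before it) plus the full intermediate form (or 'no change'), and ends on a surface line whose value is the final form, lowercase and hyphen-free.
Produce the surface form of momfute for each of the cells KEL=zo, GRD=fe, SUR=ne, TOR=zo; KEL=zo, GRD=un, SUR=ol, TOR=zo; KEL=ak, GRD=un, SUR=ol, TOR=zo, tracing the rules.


cell KEL=zo, GRD=fe, SUR=ne, TOR=zo:
underlying: es-momfute-dd-fi-pi
1. f -> v, k -> g, s -> z, t -> d / V _ V: fires at position(s) 8: esmomfudeddfipi
2. f -> v, k -> g, p -> b, s -> z, t -> d / V _ V: fires at position(s) 14: esmomfudeddfibi
3. 0 -> a / C _ C #: no change
4. o -> e, u -> i / F C0 _: fires at position(s) 4: esmemfudeddfibi
surface: esmemfudeddfibi

cell KEL=zo, GRD=un, SUR=ol, TOR=zo:
underlying: d-momfute-dd-la-pi
1. f -> v, k -> g, s -> z, t -> d / V _ V: fires at position(s) 7: dmomfudeddlapi
2. f -> v, k -> g, p -> b, s -> z, t -> d / V _ V: fires at position(s) 13: dmomfudeddlabi
3. 0 -> a / C _ C #: no change
4. o -> e, u -> i / F C0 _: no change
surface: dmomfudeddlabi

cell KEL=ak, GRD=un, SUR=ol, TOR=zo:
underlying: d-momfute-dd-la-ur
1. f -> v, k -> g, s -> z, t -> d / V _ V: fires at position(s) 7: dmomfudeddlaur
2. f -> v, k -> g, p -> b, s -> z, t -> d / V _ V: no change
3. 0 -> a / C _ C #: no change
4. o -> e, u -> i / F C0 _: no change
surface: dmomfudeddlaur


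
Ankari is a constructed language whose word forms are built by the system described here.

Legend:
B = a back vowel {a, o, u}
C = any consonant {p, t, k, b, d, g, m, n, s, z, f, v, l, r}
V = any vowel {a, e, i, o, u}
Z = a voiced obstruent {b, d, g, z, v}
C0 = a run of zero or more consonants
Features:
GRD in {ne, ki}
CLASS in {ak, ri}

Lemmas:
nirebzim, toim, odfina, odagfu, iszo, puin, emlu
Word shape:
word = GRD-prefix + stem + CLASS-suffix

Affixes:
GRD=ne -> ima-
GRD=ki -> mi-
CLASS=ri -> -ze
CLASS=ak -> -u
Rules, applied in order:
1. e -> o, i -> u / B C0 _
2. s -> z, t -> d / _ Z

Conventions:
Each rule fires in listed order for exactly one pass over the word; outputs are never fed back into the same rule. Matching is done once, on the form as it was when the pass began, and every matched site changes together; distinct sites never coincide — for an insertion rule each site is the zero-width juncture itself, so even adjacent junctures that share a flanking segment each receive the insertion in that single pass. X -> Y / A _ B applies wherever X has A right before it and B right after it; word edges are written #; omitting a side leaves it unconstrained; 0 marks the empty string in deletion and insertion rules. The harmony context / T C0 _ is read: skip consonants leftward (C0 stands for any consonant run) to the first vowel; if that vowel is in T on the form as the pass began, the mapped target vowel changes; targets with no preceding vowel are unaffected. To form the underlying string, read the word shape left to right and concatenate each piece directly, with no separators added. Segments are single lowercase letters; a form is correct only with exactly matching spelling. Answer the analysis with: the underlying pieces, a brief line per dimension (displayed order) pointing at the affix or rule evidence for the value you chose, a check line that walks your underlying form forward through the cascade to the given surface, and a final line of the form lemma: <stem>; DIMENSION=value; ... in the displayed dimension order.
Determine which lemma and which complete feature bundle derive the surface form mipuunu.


underlying: mi-puin-u
GRD=ki - signalled by the affix mi-
CLASS=ak - signalled by the affix -u
check: mipuinu -> mipuunu -> mipuunu
lemma: puin; GRD=ki; CLASS=ak


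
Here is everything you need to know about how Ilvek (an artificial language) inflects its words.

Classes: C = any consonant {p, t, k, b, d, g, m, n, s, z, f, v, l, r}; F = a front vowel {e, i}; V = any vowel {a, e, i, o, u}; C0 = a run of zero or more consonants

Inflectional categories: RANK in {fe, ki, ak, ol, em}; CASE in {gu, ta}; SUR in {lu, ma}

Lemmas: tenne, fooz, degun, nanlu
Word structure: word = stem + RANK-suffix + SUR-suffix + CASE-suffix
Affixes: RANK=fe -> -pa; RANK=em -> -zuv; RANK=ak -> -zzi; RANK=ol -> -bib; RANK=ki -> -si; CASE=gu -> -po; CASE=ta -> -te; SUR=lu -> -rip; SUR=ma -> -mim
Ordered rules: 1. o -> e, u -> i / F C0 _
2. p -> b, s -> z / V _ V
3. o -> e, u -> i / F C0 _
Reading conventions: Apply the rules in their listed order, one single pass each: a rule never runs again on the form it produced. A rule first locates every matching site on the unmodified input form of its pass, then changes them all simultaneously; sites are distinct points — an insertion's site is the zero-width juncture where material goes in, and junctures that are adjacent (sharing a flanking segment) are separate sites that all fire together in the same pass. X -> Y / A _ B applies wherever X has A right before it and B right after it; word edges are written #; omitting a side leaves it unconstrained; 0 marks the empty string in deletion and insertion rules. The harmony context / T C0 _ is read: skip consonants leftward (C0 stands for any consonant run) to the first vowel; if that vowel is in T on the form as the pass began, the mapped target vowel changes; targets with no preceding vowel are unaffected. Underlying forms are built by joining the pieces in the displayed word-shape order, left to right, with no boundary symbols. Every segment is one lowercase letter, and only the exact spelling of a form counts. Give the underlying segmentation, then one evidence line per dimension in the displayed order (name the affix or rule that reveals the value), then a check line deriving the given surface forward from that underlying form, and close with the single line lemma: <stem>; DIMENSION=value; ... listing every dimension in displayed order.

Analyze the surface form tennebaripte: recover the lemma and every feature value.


underlying: tenne-pa-rip-te
RANK=fe - signalled by the affix -pa
CASE=ta - signalled by the affix -te
SUR=lu - signalled by the affix -rip
check: tenneparipte -> tenneparipte -> tennebaripte -> tennebaripte
lemma: tenne; RANK=fe; CASE=ta; SUR=lu


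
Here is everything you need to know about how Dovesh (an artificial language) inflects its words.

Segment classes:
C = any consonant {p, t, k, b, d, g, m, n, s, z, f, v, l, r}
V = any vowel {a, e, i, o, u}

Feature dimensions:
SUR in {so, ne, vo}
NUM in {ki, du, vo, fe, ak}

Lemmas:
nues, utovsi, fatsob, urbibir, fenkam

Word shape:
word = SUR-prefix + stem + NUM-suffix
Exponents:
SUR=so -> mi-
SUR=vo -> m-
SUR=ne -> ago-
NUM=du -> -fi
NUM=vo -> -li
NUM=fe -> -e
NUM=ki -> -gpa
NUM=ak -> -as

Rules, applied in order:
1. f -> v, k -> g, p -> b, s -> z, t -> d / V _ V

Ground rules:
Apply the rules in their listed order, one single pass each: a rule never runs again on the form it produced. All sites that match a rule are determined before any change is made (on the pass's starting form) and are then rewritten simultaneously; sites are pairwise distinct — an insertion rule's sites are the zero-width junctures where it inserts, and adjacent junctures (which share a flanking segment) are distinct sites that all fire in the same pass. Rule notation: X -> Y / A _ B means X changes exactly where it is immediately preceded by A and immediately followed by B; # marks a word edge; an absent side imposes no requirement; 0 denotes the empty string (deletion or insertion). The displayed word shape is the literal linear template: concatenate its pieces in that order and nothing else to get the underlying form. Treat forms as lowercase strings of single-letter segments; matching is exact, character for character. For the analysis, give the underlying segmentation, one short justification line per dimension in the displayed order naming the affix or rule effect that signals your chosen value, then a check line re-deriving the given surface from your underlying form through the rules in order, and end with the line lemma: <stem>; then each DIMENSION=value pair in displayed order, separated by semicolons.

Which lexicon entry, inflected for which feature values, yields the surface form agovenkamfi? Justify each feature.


underlying: ago-fenkam-fi
SUR=ne - signalled by the affix ago-
NUM=du - signalled by the affix -fi
check: agofenkamfi -> agovenkamfi
lemma: fenkam; SUR=ne; NUM=du


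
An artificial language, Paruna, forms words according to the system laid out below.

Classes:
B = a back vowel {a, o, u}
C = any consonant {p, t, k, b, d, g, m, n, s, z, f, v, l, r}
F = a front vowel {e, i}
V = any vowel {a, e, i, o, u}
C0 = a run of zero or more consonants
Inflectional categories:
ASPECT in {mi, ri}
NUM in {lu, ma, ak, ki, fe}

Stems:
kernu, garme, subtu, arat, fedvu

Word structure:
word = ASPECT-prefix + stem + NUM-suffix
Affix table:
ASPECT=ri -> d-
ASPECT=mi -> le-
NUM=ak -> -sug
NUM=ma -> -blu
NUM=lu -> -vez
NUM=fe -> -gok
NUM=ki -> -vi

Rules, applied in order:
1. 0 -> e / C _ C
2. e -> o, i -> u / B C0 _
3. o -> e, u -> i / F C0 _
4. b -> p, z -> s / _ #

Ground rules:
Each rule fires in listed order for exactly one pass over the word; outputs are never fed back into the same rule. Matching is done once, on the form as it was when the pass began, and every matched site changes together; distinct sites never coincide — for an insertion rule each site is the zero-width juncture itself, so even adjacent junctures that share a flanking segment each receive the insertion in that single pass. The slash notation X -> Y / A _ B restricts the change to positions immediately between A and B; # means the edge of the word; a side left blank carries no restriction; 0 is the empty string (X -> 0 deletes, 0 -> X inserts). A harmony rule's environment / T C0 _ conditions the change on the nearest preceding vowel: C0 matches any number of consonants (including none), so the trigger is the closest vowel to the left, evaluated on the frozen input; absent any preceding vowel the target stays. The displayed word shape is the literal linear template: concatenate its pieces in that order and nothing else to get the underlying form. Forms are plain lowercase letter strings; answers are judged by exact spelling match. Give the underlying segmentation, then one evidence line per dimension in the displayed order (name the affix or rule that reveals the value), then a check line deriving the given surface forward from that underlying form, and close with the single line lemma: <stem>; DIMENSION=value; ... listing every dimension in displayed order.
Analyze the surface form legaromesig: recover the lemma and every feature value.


underlying: le-garme-sug
ASPECT=mi - signalled by the affix le-
NUM=ak - signalled by the affix -sug
check: legarmesug -> legaremesug -> legaromesug -> legaromesig -> legaromesig
lemma: garme; ASPECT=mi; NUM=ak


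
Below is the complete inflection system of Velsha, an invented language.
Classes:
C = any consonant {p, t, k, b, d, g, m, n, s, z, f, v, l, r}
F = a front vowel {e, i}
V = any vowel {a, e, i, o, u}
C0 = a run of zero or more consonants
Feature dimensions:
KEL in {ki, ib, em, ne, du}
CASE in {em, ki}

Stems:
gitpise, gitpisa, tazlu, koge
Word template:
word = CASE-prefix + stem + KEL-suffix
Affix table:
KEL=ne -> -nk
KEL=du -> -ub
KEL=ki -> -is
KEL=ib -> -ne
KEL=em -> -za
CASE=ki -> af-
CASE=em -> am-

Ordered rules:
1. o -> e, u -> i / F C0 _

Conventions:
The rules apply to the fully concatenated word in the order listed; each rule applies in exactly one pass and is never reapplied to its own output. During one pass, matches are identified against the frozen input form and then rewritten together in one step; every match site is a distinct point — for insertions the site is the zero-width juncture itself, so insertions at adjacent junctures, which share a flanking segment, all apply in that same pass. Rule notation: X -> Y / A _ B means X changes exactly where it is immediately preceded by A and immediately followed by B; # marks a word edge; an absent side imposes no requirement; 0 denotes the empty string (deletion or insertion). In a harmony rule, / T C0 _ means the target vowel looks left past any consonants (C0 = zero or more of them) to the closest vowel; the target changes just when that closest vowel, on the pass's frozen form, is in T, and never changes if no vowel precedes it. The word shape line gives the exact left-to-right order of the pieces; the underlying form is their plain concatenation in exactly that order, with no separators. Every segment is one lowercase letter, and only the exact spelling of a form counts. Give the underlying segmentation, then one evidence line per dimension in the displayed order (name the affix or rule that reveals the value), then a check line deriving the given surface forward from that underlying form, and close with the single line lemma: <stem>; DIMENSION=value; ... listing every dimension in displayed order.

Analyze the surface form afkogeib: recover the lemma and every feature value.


underlying: af-koge-ub
KEL=du - signalled by the affix -ub
CASE=ki - signalled by the affix af-
check: afkogeub -> afkogeib
lemma: koge; KEL=du; CASE=ki
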